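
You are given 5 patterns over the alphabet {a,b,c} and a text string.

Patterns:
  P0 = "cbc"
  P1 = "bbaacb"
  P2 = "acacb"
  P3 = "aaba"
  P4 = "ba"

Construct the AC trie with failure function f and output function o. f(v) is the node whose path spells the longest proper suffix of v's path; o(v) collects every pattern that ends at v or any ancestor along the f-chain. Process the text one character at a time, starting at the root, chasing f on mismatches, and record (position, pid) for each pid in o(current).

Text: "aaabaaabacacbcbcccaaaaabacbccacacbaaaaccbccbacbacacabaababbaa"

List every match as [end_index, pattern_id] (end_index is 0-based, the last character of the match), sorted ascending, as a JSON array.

Build:
Trie (insert patterns):
  0='ε' goto a→10 b→4 c→1
  1='c' goto b→2
  2='cb' goto c→3
  3='cbc' goto ·  [P0 ends]
  4='b' goto a→18 b→5
  5='bb' goto a→6
  6='bba' goto a→7
  7='bbaa' goto c→8
  8='bbaac' goto b→9
  9='bbaacb' goto ·  [P1 ends]
  10='a' goto a→15 c→11
  11='ac' goto a→12
  12='aca' goto c→13
  13='acac' goto b→14
  14='acacb' goto ·  [P2 ends]
  15='aa' goto b→16
  16='aab' goto a→17
  17='aaba' goto ·  [P3 ends]
  18='ba' goto ·  [P4 ends]

BFS fail/out derivation:
  fail(1) 'c': from fail(0)=0 chase 'c': 0 ⇒ 0;  out=∅∪out(0)=∅
  fail(4) 'b': from fail(0)=0 chase 'b': 0 ⇒ 0;  out=∅∪out(0)=∅
  fail(10) 'a': from fail(0)=0 chase 'a': 0 ⇒ 0;  out=∅∪out(0)=∅
  fail(2) 'cb': from fail(1)=0 chase 'b': 0 ⇒ 4;  out=∅∪out(4)=∅
  fail(5) 'bb': from fail(4)=0 chase 'b': 0 ⇒ 4;  out=∅∪out(4)=∅
  fail(11) 'ac': from fail(10)=0 chase 'c': 0 ⇒ 1;  out=∅∪out(1)=∅
  fail(15) 'aa': from fail(10)=0 chase 'a': 0 ⇒ 10;  out=∅∪out(10)=∅
  fail(18) 'ba': from fail(4)=0 chase 'a': 0 ⇒ 10;  out={4}∪out(10)={4}
  fail(3) 'cbc': from fail(2)=4 chase 'c': 4→0 ⇒ 1;  out={0}∪out(1)={0}
  fail(6) 'bba': from fail(5)=4 chase 'a': 4 ⇒ 18;  out=∅∪out(18)={4}
  fail(12) 'aca': from fail(11)=1 chase 'a': 1→0 ⇒ 10;  out=∅∪out(10)=∅
  fail(16) 'aab': from fail(15)=10 chase 'b': 10→0 ⇒ 4;  out=∅∪out(4)=∅
  fail(7) 'bbaa': from fail(6)=18 chase 'a': 18→10 ⇒ 15;  out=∅∪out(15)=∅
  fail(13) 'acac': from fail(12)=10 chase 'c': 10 ⇒ 11;  out=∅∪out(11)=∅
  fail(17) 'aaba': from fail(16)=4 chase 'a': 4 ⇒ 18;  out={3}∪out(18)={3,4}
  fail(8) 'bbaac': from fail(7)=15 chase 'c': 15→10 ⇒ 11;  out=∅∪out(11)=∅
  fail(14) 'acacb': from fail(13)=11 chase 'b': 11→1 ⇒ 2;  out={2}∪out(2)={2}
  fail(9) 'bbaacb': from fail(8)=11 chase 'b': 11→1 ⇒ 2;  out={1}∪out(2)={1}

Text stream:
pos 0 'a': at 10
pos 1 'a': at 15
pos 2 'a': at 15 ·f
pos 3 'b': at 16
pos 4 'a': at 17  emit P3@[1:4],P4@[3:4]
pos 5 'a': at 15 ·f
pos 6 'a': at 15 ·f
pos 7 'b': at 16
pos 8 'a': at 17  emit P3@[5:8],P4@[7:8]
pos 9 'c': at 11 ·f
pos 10 'a': at 12
pos 11 'c': at 13
pos 12 'b': at 14  emit P2@[8:12]
pos 13 'c': at 3 ·f  emit P0@[11:13]
pos 14 'b': at 2 ·f
pos 15 'c': at 3  emit P0@[13:15]
pos 16 'c': at 1 ·f
pos 17 'c': at 1 ·f
pos 18 'a': at 10 ·f
pos 19 'a': at 15
pos 20 'a': at 15 ·f
pos 21 'a': at 15 ·f
pos 22 'a': at 15 ·f
pos 23 'b': at 16
pos 24 'a': at 17  emit P3@[21:24],P4@[23:24]
pos 25 'c': at 11 ·f
pos 26 'b': at 2 ·f
pos 27 'c': at 3  emit P0@[25:27]
pos 28 'c': at 1 ·f
pos 29 'a': at 10 ·f
pos 30 'c': at 11
pos 31 'a': at 12
pos 32 'c': at 13
pos 33 'b': at 14  emit P2@[29:33]
pos 34 'a': at 18 ·f  emit P4@[33:34]
pos 35 'a': at 15 ·f
pos 36 'a': at 15 ·f
pos 37 'a': at 15 ·f
pos 38 'c': at 11 ·f
pos 39 'c': at 1 ·f
pos 40 'b': at 2
pos 41 'c': at 3  emit P0@[39:41]
pos 42 'c': at 1 ·f
pos 43 'b': at 2
pos 44 'a': at 18 ·f  emit P4@[43:44]
pos 45 'c': at 11 ·f
pos 46 'b': at 2 ·f
pos 47 'a': at 18 ·f  emit P4@[46:47]
pos 48 'c': at 11 ·f
pos 49 'a': at 12
pos 50 'c': at 13
pos 51 'a': at 12 ·f
pos 52 'b': at 4 ·f
pos 53 'a': at 18  emit P4@[52:53]
pos 54 'a': at 15 ·f
pos 55 'b': at 16
pos 56 'a': at 17  emit P3@[53:56],P4@[55:56]
pos 57 'b': at 4 ·f
pos 58 'b': at 5
pos 59 'a': at 6  emit P4@[58:59]
pos 60 'a': at 7

Result: [[4,3],[4,4],[8,3],[8,4],[12,2],[13,0],[15,0],[24,3],[24,4],[27,0],[33,2],[34,4],[41,0],[44,4],[47,4],[53,4],[56,3],[56,4],[59,4]]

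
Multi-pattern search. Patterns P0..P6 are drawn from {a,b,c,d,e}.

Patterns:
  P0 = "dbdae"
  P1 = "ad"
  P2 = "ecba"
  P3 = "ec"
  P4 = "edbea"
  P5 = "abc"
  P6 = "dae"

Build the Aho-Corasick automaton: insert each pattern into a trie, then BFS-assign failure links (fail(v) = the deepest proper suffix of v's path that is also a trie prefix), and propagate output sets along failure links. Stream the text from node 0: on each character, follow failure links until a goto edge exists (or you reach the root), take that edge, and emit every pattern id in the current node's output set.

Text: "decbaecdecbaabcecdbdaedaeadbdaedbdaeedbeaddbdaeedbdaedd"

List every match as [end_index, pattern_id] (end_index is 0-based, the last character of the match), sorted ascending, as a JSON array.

Build automaton:
Trie (insert patterns):
  0='ε' goto a→6 d→1 e→8
  1='d' goto a→18 b→2
  2='db' goto d→3
  3='dbd' goto a→4
  4='dbda' goto e→5
  5='dbdae' goto ·  [P0 ends]
  6='a' goto b→16 d→7
  7='ad' goto ·  [P1 ends]
  8='e' goto c→9 d→12
  9='ec' goto b→10  [P3 ends]
  10='ecb' goto a→11
  11='ecba' goto ·  [P2 ends]
  12='ed' goto b→13
  13='edb' goto e→14
  14='edbe' goto a→15
  15='edbea' goto ·  [P4 ends]
  16='ab' goto c→17
  17='abc' goto ·  [P5 ends]
  18='da' goto e→19
  19='dae' goto ·  [P6 ends]

BFS fail/out derivation:
  fail(1) 'd': from fail(0)=0 chase 'd': 0 ⇒ 0;  out=∅∪out(0)=∅
  fail(6) 'a': from fail(0)=0 chase 'a': 0 ⇒ 0;  out=∅∪out(0)=∅
  fail(8) 'e': from fail(0)=0 chase 'e': 0 ⇒ 0;  out=∅∪out(0)=∅
  fail(2) 'db': from fail(1)=0 chase 'b': 0 ⇒ 0;  out=∅∪out(0)=∅
  fail(7) 'ad': from fail(6)=0 chase 'd': 0 ⇒ 1;  out={1}∪out(1)={1}
  fail(9) 'ec': from fail(8)=0 chase 'c': 0 ⇒ 0;  out={3}∪out(0)={3}
  fail(12) 'ed': from fail(8)=0 chase 'd': 0 ⇒ 1;  out=∅∪out(1)=∅
  fail(16) 'ab': from fail(6)=0 chase 'b': 0 ⇒ 0;  out=∅∪out(0)=∅
  fail(18) 'da': from fail(1)=0 chase 'a': 0 ⇒ 6;  out=∅∪out(6)=∅
  fail(3) 'dbd': from fail(2)=0 chase 'd': 0 ⇒ 1;  out=∅∪out(1)=∅
  fail(10) 'ecb': from fail(9)=0 chase 'b': 0 ⇒ 0;  out=∅∪out(0)=∅
  fail(13) 'edb': from fail(12)=1 chase 'b': 1 ⇒ 2;  out=∅∪out(2)=∅
  fail(17) 'abc': from fail(16)=0 chase 'c': 0 ⇒ 0;  out={5}∪out(0)={5}
  fail(19) 'dae': from fail(18)=6 chase 'e': 6→0 ⇒ 8;  out={6}∪out(8)={6}
  fail(4) 'dbda': from fail(3)=1 chase 'a': 1 ⇒ 18;  out=∅∪out(18)=∅
  fail(11) 'ecba': from fail(10)=0 chase 'a': 0 ⇒ 6;  out={2}∪out(6)={2}
  fail(14) 'edbe': from fail(13)=2 chase 'e': 2→0 ⇒ 8;  out=∅∪out(8)=∅
  fail(5) 'dbdae': from fail(4)=18 chase 'e': 18 ⇒ 19;  out={0}∪out(19)={0,6}
  fail(15) 'edbea': from fail(14)=8 chase 'a': 8→0 ⇒ 6;  out={4}∪out(6)={4}

Scan:
pos 0 'd': at 1
pos 1 'e': at 8 (via fail)
pos 2 'c': at 9  emit P3@[1:2]
pos 3 'b': at 10
pos 4 'a': at 11  emit P2@[1:4]
pos 5 'e': at 8 (via fail)
pos 6 'c': at 9  emit P3@[5:6]
pos 7 'd': at 1 (via fail)
pos 8 'e': at 8 (via fail)
pos 9 'c': at 9  emit P3@[8:9]
pos 10 'b': at 10
pos 11 'a': at 11  emit P2@[8:11]
pos 12 'a': at 6 (via fail)
pos 13 'b': at 16
pos 14 'c': at 17  emit P5@[12:14]
pos 15 'e': at 8 (via fail)
pos 16 'c': at 9  emit P3@[15:16]
pos 17 'd': at 1 (via fail)
pos 18 'b': at 2
pos 19 'd': at 3
pos 20 'a': at 4
pos 21 'e': at 5  emit P0@[17:21],P6@[19:21]
pos 22 'd': at 12 (via fail)
pos 23 'a': at 18 (via fail)
pos 24 'e': at 19  emit P6@[22:24]
pos 25 'a': at 6 (via fail)
pos 26 'd': at 7  emit P1@[25:26]
pos 27 'b': at 2 (via fail)
pos 28 'd': at 3
pos 29 'a': at 4
pos 30 'e': at 5  emit P0@[26:30],P6@[28:30]
pos 31 'd': at 12 (via fail)
pos 32 'b': at 13
pos 33 'd': at 3 (via fail)
pos 34 'a': at 4
pos 35 'e': at 5  emit P0@[31:35],P6@[33:35]
pos 36 'e': at 8 (via fail)
pos 37 'd': at 12
pos 38 'b': at 13
pos 39 'e': at 14
pos 40 'a': at 15  emit P4@[36:40]
pos 41 'd': at 7 (via fail)  emit P1@[40:41]
pos 42 'd': at 1 (via fail)
pos 43 'b': at 2
pos 44 'd': at 3
pos 45 'a': at 4
pos 46 'e': at 5  emit P0@[42:46],P6@[44:46]
pos 47 'e': at 8 (via fail)
pos 48 'd': at 12
pos 49 'b': at 13
pos 50 'd': at 3 (via fail)
pos 51 'a': at 4
pos 52 'e': at 5  emit P0@[48:52],P6@[50:52]
pos 53 'd': at 12 (via fail)
pos 54 'd': at 1 (via fail)

Result: [[2,3],[4,2],[6,3],[9,3],[11,2],[14,5],[16,3],[21,0],[21,6],[24,6],[26,1],[30,0],[30,6],[35,0],[35,6],[40,4],[41,1],[46,0],[46,6],[52,0],[52,6]]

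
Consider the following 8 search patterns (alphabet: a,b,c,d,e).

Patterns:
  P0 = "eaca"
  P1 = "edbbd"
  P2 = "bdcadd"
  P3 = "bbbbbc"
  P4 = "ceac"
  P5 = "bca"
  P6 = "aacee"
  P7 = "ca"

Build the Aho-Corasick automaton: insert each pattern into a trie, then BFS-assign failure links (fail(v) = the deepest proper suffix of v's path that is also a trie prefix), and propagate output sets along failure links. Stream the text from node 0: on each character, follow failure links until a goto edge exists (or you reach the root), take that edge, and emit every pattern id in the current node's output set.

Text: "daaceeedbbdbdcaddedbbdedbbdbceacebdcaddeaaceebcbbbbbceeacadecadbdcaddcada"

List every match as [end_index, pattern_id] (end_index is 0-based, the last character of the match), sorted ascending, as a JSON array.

Build:
Trie nodes:
  0='ε' goto a→26 b→9 c→20 e→1
  1='e' goto a→2 d→5
  2='ea' goto c→3
  3='eac' goto a→4
  4='eaca' goto ·  [P0 ends]
  5='ed' goto b→6
  6='edb' goto b→7
  7='edbb' goto d→8
  8='edbbd' goto ·  [P1 ends]
  9='b' goto b→15 c→24 d→10
  10='bd' goto c→11
  11='bdc' goto a→12
  12='bdca' goto d→13
  13='bdcad' goto d→14
  14='bdcadd' goto ·  [P2 ends]
  15='bb' goto b→16
  16='bbb' goto b→17
  17='bbbb' goto b→18
  18='bbbbb' goto c→19
  19='bbbbbc' goto ·  [P3 ends]
  20='c' goto a→31 e→21
  21='ce' goto a→22
  22='cea' goto c→23
  23='ceac' goto ·  [P4 ends]
  24='bc' goto a→25
  25='bca' goto ·  [P5 ends]
  26='a' goto a→27
  27='aa' goto c→28
  28='aac' goto e→29
  29='aace' goto e→30
  30='aacee' goto ·  [P6 ends]
  31='ca' goto ·  [P7 ends]

BFS fail/out derivation:
  n1('e'): parent n0 fail=0; on 'e' 0 → fail=0;  out ∅∪∅=∅
  n9('b'): parent n0 fail=0; on 'b' 0 → fail=0;  out ∅∪∅=∅
  n20('c'): parent n0 fail=0; on 'c' 0 → fail=0;  out ∅∪∅=∅
  n26('a'): parent n0 fail=0; on 'a' 0 → fail=0;  out ∅∪∅=∅
  n2('ea'): parent n1 fail=0; on 'a' 0 → fail=26;  out ∅∪∅=∅
  n5('ed'): parent n1 fail=0; on 'd' 0 → fail=0;  out ∅∪∅=∅
  n10('bd'): parent n9 fail=0; on 'd' 0 → fail=0;  out ∅∪∅=∅
  n15('bb'): parent n9 fail=0; on 'b' 0 → fail=9;  out ∅∪∅=∅
  n21('ce'): parent n20 fail=0; on 'e' 0 → fail=1;  out ∅∪∅=∅
  n24('bc'): parent n9 fail=0; on 'c' 0 → fail=20;  out ∅∪∅=∅
  n27('aa'): parent n26 fail=0; on 'a' 0 → fail=26;  out ∅∪∅=∅
  n31('ca'): parent n20 fail=0; on 'a' 0 → fail=26;  out {7}∪∅={7}
  n3('eac'): parent n2 fail=26; on 'c' 26→0 → fail=20;  out ∅∪∅=∅
  n6('edb'): parent n5 fail=0; on 'b' 0 → fail=9;  out ∅∪∅=∅
  n11('bdc'): parent n10 fail=0; on 'c' 0 → fail=20;  out ∅∪∅=∅
  n16('bbb'): parent n15 fail=9; on 'b' 9 → fail=15;  out ∅∪∅=∅
  n22('cea'): parent n21 fail=1; on 'a' 1 → fail=2;  out ∅∪∅=∅
  n25('bca'): parent n24 fail=20; on 'a' 20 → fail=31;  out {5}∪{7}={5,7}
  n28('aac'): parent n27 fail=26; on 'c' 26→0 → fail=20;  out ∅∪∅=∅
  n4('eaca'): parent n3 fail=20; on 'a' 20 → fail=31;  out {0}∪{7}={0,7}
  n7('edbb'): parent n6 fail=9; on 'b' 9 → fail=15;  out ∅∪∅=∅
  n12('bdca'): parent n11 fail=20; on 'a' 20 → fail=31;  out ∅∪{7}={7}
  n17('bbbb'): parent n16 fail=15; on 'b' 15 → fail=16;  out ∅∪∅=∅
  n23('ceac'): parent n22 fail=2; on 'c' 2 → fail=3;  out {4}∪∅={4}
  n29('aace'): parent n28 fail=20; on 'e' 20 → fail=21;  out ∅∪∅=∅
  n8('edbbd'): parent n7 fail=15; on 'd' 15→9 → fail=10;  out {1}∪∅={1}
  n13('bdcad'): parent n12 fail=31; on 'd' 31→26→0 → fail=0;  out ∅∪∅=∅
  n18('bbbbb'): parent n17 fail=16; on 'b' 16 → fail=17;  out ∅∪∅=∅
  n30('aacee'): parent n29 fail=21; on 'e' 21→1→0 → fail=1;  out {6}∪∅={6}
  n14('bdcadd'): parent n13 fail=0; on 'd' 0 → fail=0;  out {2}∪∅={2}
  n19('bbbbbc'): parent n18 fail=17; on 'c' 17→16→15→9 → fail=24;  out {3}∪∅={3}

Run:
i=0 'd': node 0→0
i=1 'a': node 0→26
i=2 'a': node 26→27
i=3 'c': node 27→28
i=4 'e': node 28→29
i=5 'e': node 29→30  ** P6@[1:5]
i=6 'e': node 30→1 ·f
i=7 'd': node 1→5
i=8 'b': node 5→6
i=9 'b': node 6→7
i=10 'd': node 7→8  ** P1@[6:10]
i=11 'b': node 8→9 ·f
i=12 'd': node 9→10
i=13 'c': node 10→11
i=14 'a': node 11→12  ** P7@[13:14]
i=15 'd': node 12→13
i=16 'd': node 13→14  ** P2@[11:16]
i=17 'e': node 14→1 ·f
i=18 'd': node 1→5
i=19 'b': node 5→6
i=20 'b': node 6→7
i=21 'd': node 7→8  ** P1@[17:21]
i=22 'e': node 8→1 ·f
i=23 'd': node 1→5
i=24 'b': node 5→6
i=25 'b': node 6→7
i=26 'd': node 7→8  ** P1@[22:26]
i=27 'b': node 8→9 ·f
i=28 'c': node 9→24
i=29 'e': node 24→21 ·f
i=30 'a': node 21→22
i=31 'c': node 22→23  ** P4@[28:31]
i=32 'e': node 23→21 ·f
i=33 'b': node 21→9 ·f
i=34 'd': node 9→10
i=35 'c': node 10→11
i=36 'a': node 11→12  ** P7@[35:36]
i=37 'd': node 12→13
i=38 'd': node 13→14  ** P2@[33:38]
i=39 'e': node 14→1 ·f
i=40 'a': node 1→2
i=41 'a': node 2→27 ·f
i=42 'c': node 27→28
i=43 'e': node 28→29
i=44 'e': node 29→30  ** P6@[40:44]
i=45 'b': node 30→9 ·f
i=46 'c': node 9→24
i=47 'b': node 24→9 ·f
i=48 'b': node 9→15
i=49 'b': node 15→16
i=50 'b': node 16→17
i=51 'b': node 17→18
i=52 'c': node 18→19  ** P3@[47:52]
i=53 'e': node 19→21 ·f
i=54 'e': node 21→1 ·f
i=55 'a': node 1→2
i=56 'c': node 2→3
i=57 'a': node 3→4  ** P0@[54:57],P7@[56:57]
i=58 'd': node 4→0 ·f
i=59 'e': node 0→1
i=60 'c': node 1→20 ·f
i=61 'a': node 20→31  ** P7@[60:61]
i=62 'd': node 31→0 ·f
i=63 'b': node 0→9
i=64 'd': node 9→10
i=65 'c': node 10→11
i=66 'a': node 11→12  ** P7@[65:66]
i=67 'd': node 12→13
i=68 'd': node 13→14  ** P2@[63:68]
i=69 'c': node 14→20 ·f
i=70 'a': node 20→31  ** P7@[69:70]
i=71 'd': node 31→0 ·f
i=72 'a': node 0→26

Result: [[5,6],[10,1],[14,7],[16,2],[21,1],[26,1],[31,4],[36,7],[38,2],[44,6],[52,3],[57,0],[57,7],[61,7],[66,7],[68,2],[70,7]]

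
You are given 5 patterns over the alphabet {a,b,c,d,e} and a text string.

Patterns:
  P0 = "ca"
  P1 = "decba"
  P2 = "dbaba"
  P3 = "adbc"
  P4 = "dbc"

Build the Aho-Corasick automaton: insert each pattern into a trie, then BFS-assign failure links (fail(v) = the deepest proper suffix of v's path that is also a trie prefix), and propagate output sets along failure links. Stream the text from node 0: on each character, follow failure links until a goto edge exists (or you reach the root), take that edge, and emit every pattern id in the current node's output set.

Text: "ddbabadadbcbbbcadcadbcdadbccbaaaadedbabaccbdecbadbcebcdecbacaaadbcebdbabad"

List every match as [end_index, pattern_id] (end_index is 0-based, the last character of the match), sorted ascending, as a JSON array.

Construct AC machine:
Trie (insert patterns):
  n0 'ε': a→12 c→1 d→3
  n1 'c': a→2
  n2 'ca': ·  [P0 ends]
  n3 'd': b→8 e→4
  n4 'de': c→5
  n5 'dec': b→6
  n6 'decb': a→7
  n7 'decba': ·  [P1 ends]
  n8 'db': a→9 c→16
  n9 'dba': b→10
  n10 'dbab': a→11
  n11 'dbaba': ·  [P2 ends]
  n12 'a': d→13
  n13 'ad': b→14
  n14 'adb': c→15
  n15 'adbc': ·  [P3 ends]
  n16 'dbc': ·  [P4 ends]

Failure links (BFS by depth):
  n1('c'): parent n0 fail=0; on 'c' 0 → fail=0;  out ∅∪∅=∅
  n3('d'): parent n0 fail=0; on 'd' 0 → fail=0;  out ∅∪∅=∅
  n12('a'): parent n0 fail=0; on 'a' 0 → fail=0;  out ∅∪∅=∅
  n2('ca'): parent n1 fail=0; on 'a' 0 → fail=12;  out {0}∪∅={0}
  n4('de'): parent n3 fail=0; on 'e' 0 → fail=0;  out ∅∪∅=∅
  n8('db'): parent n3 fail=0; on 'b' 0 → fail=0;  out ∅∪∅=∅
  n13('ad'): parent n12 fail=0; on 'd' 0 → fail=3;  out ∅∪∅=∅
  n5('dec'): parent n4 fail=0; on 'c' 0 → fail=1;  out ∅∪∅=∅
  n9('dba'): parent n8 fail=0; on 'a' 0 → fail=12;  out ∅∪∅=∅
  n14('adb'): parent n13 fail=3; on 'b' 3 → fail=8;  out ∅∪∅=∅
  n16('dbc'): parent n8 fail=0; on 'c' 0 → fail=1;  out {4}∪∅={4}
  n6('decb'): parent n5 fail=1; on 'b' 1→0 → fail=0;  out ∅∪∅=∅
  n10('dbab'): parent n9 fail=12; on 'b' 12→0 → fail=0;  out ∅∪∅=∅
  n15('adbc'): parent n14 fail=8; on 'c' 8 → fail=16;  out {3}∪{4}={3,4}
  n7('decba'): parent n6 fail=0; on 'a' 0 → fail=12;  out {1}∪∅={1}
  n11('dbaba'): parent n10 fail=0; on 'a' 0 → fail=12;  out {2}∪∅={2}

Scan:
i=0 'd': node 0→3
i=1 'd': node 3→3 ·f
i=2 'b': node 3→8
i=3 'a': node 8→9
i=4 'b': node 9→10
i=5 'a': node 10→11  emit P2@[1:5]
i=6 'd': node 11→13 ·f
i=7 'a': node 13→12 ·f
i=8 'd': node 12→13
i=9 'b': node 13→14
i=10 'c': node 14→15  emit P3@[7:10],P4@[8:10]
i=11 'b': node 15→0 ·f
i=12 'b': node 0→0
i=13 'b': node 0→0
i=14 'c': node 0→1
i=15 'a': node 1→2  emit P0@[14:15]
i=16 'd': node 2→13 ·f
i=17 'c': node 13→1 ·f
i=18 'a': node 1→2  emit P0@[17:18]
i=19 'd': node 2→13 ·f
i=20 'b': node 13→14
i=21 'c': node 14→15  emit P3@[18:21],P4@[19:21]
i=22 'd': node 15→3 ·f
i=23 'a': node 3→12 ·f
i=24 'd': node 12→13
i=25 'b': node 13→14
i=26 'c': node 14→15  emit P3@[23:26],P4@[24:26]
i=27 'c': node 15→1 ·f
i=28 'b': node 1→0 ·f
i=29 'a': node 0→12
i=30 'a': node 12→12 ·f
i=31 'a': node 12→12 ·f
i=32 'a': node 12→12 ·f
i=33 'd': node 12→13
i=34 'e': node 13→4 ·f
i=35 'd': node 4→3 ·f
i=36 'b': node 3→8
i=37 'a': node 8→9
i=38 'b': node 9→10
i=39 'a': node 10→11  emit P2@[35:39]
i=40 'c': node 11→1 ·f
i=41 'c': node 1→1 ·f
i=42 'b': node 1→0 ·f
i=43 'd': node 0→3
i=44 'e': node 3→4
i=45 'c': node 4→5
i=46 'b': node 5→6
i=47 'a': node 6→7  emit P1@[43:47]
i=48 'd': node 7→13 ·f
i=49 'b': node 13→14
i=50 'c': node 14→15  emit P3@[47:50],P4@[48:50]
i=51 'e': node 15→0 ·f
i=52 'b': node 0→0
i=53 'c': node 0→1
i=54 'd': node 1→3 ·f
i=55 'e': node 3→4
i=56 'c': node 4→5
i=57 'b': node 5→6
i=58 'a': node 6→7  emit P1@[54:58]
i=59 'c': node 7→1 ·f
i=60 'a': node 1→2  emit P0@[59:60]
i=61 'a': node 2→12 ·f
i=62 'a': node 12→12 ·f
i=63 'd': node 12→13
i=64 'b': node 13→14
i=65 'c': node 14→15  emit P3@[62:65],P4@[63:65]
i=66 'e': node 15→0 ·f
i=67 'b': node 0→0
i=68 'd': node 0→3
i=69 'b': node 3→8
i=70 'a': node 8→9
i=71 'b': node 9→10
i=72 'a': node 10→11  emit P2@[68:72]
i=73 'd': node 11→13 ·f

All matches (sorted): [[5,2],[10,3],[10,4],[15,0],[18,0],[21,3],[21,4],[26,3],[26,4],[39,2],[47,1],[50,3],[50,4],[58,1],[60,0],[65,3],[65,4],[72,2]]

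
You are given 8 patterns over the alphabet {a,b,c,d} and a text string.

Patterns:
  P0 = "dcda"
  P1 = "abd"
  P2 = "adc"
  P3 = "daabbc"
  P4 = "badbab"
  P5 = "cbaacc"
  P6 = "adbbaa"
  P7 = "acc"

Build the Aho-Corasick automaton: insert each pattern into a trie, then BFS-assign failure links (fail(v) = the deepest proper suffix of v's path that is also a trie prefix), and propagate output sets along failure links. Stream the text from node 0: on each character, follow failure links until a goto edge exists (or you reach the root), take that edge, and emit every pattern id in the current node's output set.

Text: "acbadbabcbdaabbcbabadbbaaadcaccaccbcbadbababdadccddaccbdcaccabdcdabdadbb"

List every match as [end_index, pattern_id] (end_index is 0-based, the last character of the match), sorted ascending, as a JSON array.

Construct AC machine:
Trie nodes:
  0='ε' goto a→5 b→15 c→21 d→1
  1='d' goto a→10 c→2
  2='dc' goto d→3
  3='dcd' goto a→4
  4='dcda' goto ·  [P0 ends]
  5='a' goto b→6 c→31 d→8
  6='ab' goto d→7
  7='abd' goto ·  [P1 ends]
  8='ad' goto b→27 c→9
  9='adc' goto ·  [P2 ends]
  10='da' goto a→11
  11='daa' goto b→12
  12='daab' goto b→13
  13='daabb' goto c→14
  14='daabbc' goto ·  [P3 ends]
  15='b' goto a→16
  16='ba' goto d→17
  17='bad' goto b→18
  18='badb' goto a→19
  19='badba' goto b→20
  20='badbab' goto ·  [P4 ends]
  21='c' goto b→22
  22='cb' goto a→23
  23='cba' goto a→24
  24='cbaa' goto c→25
  25='cbaac' goto c→26
  26='cbaacc' goto ·  [P5 ends]
  27='adb' goto b→28
  28='adbb' goto a→29
  29='adbba' goto a→30
  30='adbbaa' goto ·  [P6 ends]
  31='ac' goto c→32
  32='acc' goto ·  [P7 ends]

BFS fail/out derivation:
  fail(1) 'd': from fail(0)=0 chase 'd': 0 ⇒ 0;  out=∅∪out(0)=∅
  fail(5) 'a': from fail(0)=0 chase 'a': 0 ⇒ 0;  out=∅∪out(0)=∅
  fail(15) 'b': from fail(0)=0 chase 'b': 0 ⇒ 0;  out=∅∪out(0)=∅
  fail(21) 'c': from fail(0)=0 chase 'c': 0 ⇒ 0;  out=∅∪out(0)=∅
  fail(2) 'dc': from fail(1)=0 chase 'c': 0 ⇒ 21;  out=∅∪out(21)=∅
  fail(6) 'ab': from fail(5)=0 chase 'b': 0 ⇒ 15;  out=∅∪out(15)=∅
  fail(8) 'ad': from fail(5)=0 chase 'd': 0 ⇒ 1;  out=∅∪out(1)=∅
  fail(10) 'da': from fail(1)=0 chase 'a': 0 ⇒ 5;  out=∅∪out(5)=∅
  fail(16) 'ba': from fail(15)=0 chase 'a': 0 ⇒ 5;  out=∅∪out(5)=∅
  fail(22) 'cb': from fail(21)=0 chase 'b': 0 ⇒ 15;  out=∅∪out(15)=∅
  fail(31) 'ac': from fail(5)=0 chase 'c': 0 ⇒ 21;  out=∅∪out(21)=∅
  fail(3) 'dcd': from fail(2)=21 chase 'd': 21→0 ⇒ 1;  out=∅∪out(1)=∅
  fail(7) 'abd': from fail(6)=15 chase 'd': 15→0 ⇒ 1;  out={1}∪out(1)={1}
  fail(9) 'adc': from fail(8)=1 chase 'c': 1 ⇒ 2;  out={2}∪out(2)={2}
  fail(11) 'daa': from fail(10)=5 chase 'a': 5→0 ⇒ 5;  out=∅∪out(5)=∅
  fail(17) 'bad': from fail(16)=5 chase 'd': 5 ⇒ 8;  out=∅∪out(8)=∅
  fail(23) 'cba': from fail(22)=15 chase 'a': 15 ⇒ 16;  out=∅∪out(16)=∅
  fail(27) 'adb': from fail(8)=1 chase 'b': 1→0 ⇒ 15;  out=∅∪out(15)=∅
  fail(32) 'acc': from fail(31)=21 chase 'c': 21→0 ⇒ 21;  out={7}∪out(21)={7}
  fail(4) 'dcda': from fail(3)=1 chase 'a': 1 ⇒ 10;  out={0}∪out(10)={0}
  fail(12) 'daab': from fail(11)=5 chase 'b': 5 ⇒ 6;  out=∅∪out(6)=∅
  fail(18) 'badb': from fail(17)=8 chase 'b': 8 ⇒ 27;  out=∅∪out(27)=∅
  fail(24) 'cbaa': from fail(23)=16 chase 'a': 16→5→0 ⇒ 5;  out=∅∪out(5)=∅
  fail(28) 'adbb': from fail(27)=15 chase 'b': 15→0 ⇒ 15;  out=∅∪out(15)=∅
  fail(13) 'daabb': from fail(12)=6 chase 'b': 6→15→0 ⇒ 15;  out=∅∪out(15)=∅
  fail(19) 'badba': from fail(18)=27 chase 'a': 27→15 ⇒ 16;  out=∅∪out(16)=∅
  fail(25) 'cbaac': from fail(24)=5 chase 'c': 5 ⇒ 31;  out=∅∪out(31)=∅
  fail(29) 'adbba': from fail(28)=15 chase 'a': 15 ⇒ 16;  out=∅∪out(16)=∅
  fail(14) 'daabbc': from fail(13)=15 chase 'c': 15→0 ⇒ 21;  out={3}∪out(21)={3}
  fail(20) 'badbab': from fail(19)=16 chase 'b': 16→5 ⇒ 6;  out={4}∪out(6)={4}
  fail(26) 'cbaacc': from fail(25)=31 chase 'c': 31 ⇒ 32;  out={5}∪out(32)={5,7}
  fail(30) 'adbbaa': from fail(29)=16 chase 'a': 16→5→0 ⇒ 5;  out={6}∪out(5)={6}

Text stream:
i=0 'a': node 0→5
i=1 'c': node 5→31
i=2 'b': node 31→22 ·f
i=3 'a': node 22→23
i=4 'd': node 23→17 ·f
i=5 'b': node 17→18
i=6 'a': node 18→19
i=7 'b': node 19→20  ** P4@[2:7]
i=8 'c': node 20→21 ·f
i=9 'b': node 21→22
i=10 'd': node 22→1 ·f
i=11 'a': node 1→10
i=12 'a': node 10→11
i=13 'b': node 11→12
i=14 'b': node 12→13
i=15 'c': node 13→14  ** P3@[10:15]
i=16 'b': node 14→22 ·f
i=17 'a': node 22→23
i=18 'b': node 23→6 ·f
i=19 'a': node 6→16 ·f
i=20 'd': node 16→17
i=21 'b': node 17→18
i=22 'b': node 18→28 ·f
i=23 'a': node 28→29
i=24 'a': node 29→30  ** P6@[19:24]
i=25 'a': node 30→5 ·f
i=26 'd': node 5→8
i=27 'c': node 8→9  ** P2@[25:27]
i=28 'a': node 9→5 ·f
i=29 'c': node 5→31
i=30 'c': node 31→32  ** P7@[28:30]
i=31 'a': node 32→5 ·f
i=32 'c': node 5→31
i=33 'c': node 31→32  ** P7@[31:33]
i=34 'b': node 32→22 ·f
i=35 'c': node 22→21 ·f
i=36 'b': node 21→22
i=37 'a': node 22→23
i=38 'd': node 23→17 ·f
i=39 'b': node 17→18
i=40 'a': node 18→19
i=41 'b': node 19→20  ** P4@[36:41]
i=42 'a': node 20→16 ·f
i=43 'b': node 16→6 ·f
i=44 'd': node 6→7  ** P1@[42:44]
i=45 'a': node 7→10 ·f
i=46 'd': node 10→8 ·f
i=47 'c': node 8→9  ** P2@[45:47]
i=48 'c': node 9→21 ·f
i=49 'd': node 21→1 ·f
i=50 'd': node 1→1 ·f
i=51 'a': node 1→10
i=52 'c': node 10→31 ·f
i=53 'c': node 31→32  ** P7@[51:53]
i=54 'b': node 32→22 ·f
i=55 'd': node 22→1 ·f
i=56 'c': node 1→2
i=57 'a': node 2→5 ·f
i=58 'c': node 5→31
i=59 'c': node 31→32  ** P7@[57:59]
i=60 'a': node 32→5 ·f
i=61 'b': node 5→6
i=62 'd': node 6→7  ** P1@[60:62]
i=63 'c': node 7→2 ·f
i=64 'd': node 2→3
i=65 'a': node 3→4  ** P0@[62:65]
i=66 'b': node 4→6 ·f
i=67 'd': node 6→7  ** P1@[65:67]
i=68 'a': node 7→10 ·f
i=69 'd': node 10→8 ·f
i=70 'b': node 8→27
i=71 'b': node 27→28

Result: [[7,4],[15,3],[24,6],[27,2],[30,7],[33,7],[41,4],[44,1],[47,2],[53,7],[59,7],[62,1],[65,0],[67,1]]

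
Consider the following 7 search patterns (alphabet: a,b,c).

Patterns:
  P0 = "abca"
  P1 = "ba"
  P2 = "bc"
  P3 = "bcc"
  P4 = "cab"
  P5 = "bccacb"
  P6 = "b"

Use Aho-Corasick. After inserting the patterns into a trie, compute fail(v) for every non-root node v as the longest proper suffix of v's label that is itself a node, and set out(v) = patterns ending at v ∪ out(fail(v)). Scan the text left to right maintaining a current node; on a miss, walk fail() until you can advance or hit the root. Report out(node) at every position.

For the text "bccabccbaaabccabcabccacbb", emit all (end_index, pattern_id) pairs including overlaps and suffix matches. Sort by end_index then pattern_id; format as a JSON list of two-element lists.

Construct AC machine:
Trie nodes:
  0='ε' goto a→1 b→5 c→9
  1='a' goto b→2
  2='ab' goto c→3
  3='abc' goto a→4
  4='abca' goto ·  ←P0
  5='b' goto a→6 c→7  ←P6
  6='ba' goto ·  ←P1
  7='bc' goto c→8  ←P2
  8='bcc' goto a→12  ←P3
  9='c' goto a→10
  10='ca' goto b→11
  11='cab' goto ·  ←P4
  12='bcca' goto c→13
  13='bccac' goto b→14
  14='bccacb' goto ·  ←P5

Failure links (BFS by depth):
  fail(1) 'a': from fail(0)=0 chase 'a': 0 ⇒ 0;  out=∅∪out(0)=∅
  fail(5) 'b': from fail(0)=0 chase 'b': 0 ⇒ 0;  out={6}∪out(0)={6}
  fail(9) 'c': from fail(0)=0 chase 'c': 0 ⇒ 0;  out=∅∪out(0)=∅
  fail(2) 'ab': from fail(1)=0 chase 'b': 0 ⇒ 5;  out=∅∪out(5)={6}
  fail(6) 'ba': from fail(5)=0 chase 'a': 0 ⇒ 1;  out={1}∪out(1)={1}
  fail(7) 'bc': from fail(5)=0 chase 'c': 0 ⇒ 9;  out={2}∪out(9)={2}
  fail(10) 'ca': from fail(9)=0 chase 'a': 0 ⇒ 1;  out=∅∪out(1)=∅
  fail(3) 'abc': from fail(2)=5 chase 'c': 5 ⇒ 7;  out=∅∪out(7)={2}
  fail(8) 'bcc': from fail(7)=9 chase 'c': 9→0 ⇒ 9;  out={3}∪out(9)={3}
  fail(11) 'cab': from fail(10)=1 chase 'b': 1 ⇒ 2;  out={4}∪out(2)={4,6}
  fail(4) 'abca': from fail(3)=7 chase 'a': 7→9 ⇒ 10;  out={0}∪out(10)={0}
  fail(12) 'bcca': from fail(8)=9 chase 'a': 9 ⇒ 10;  out=∅∪out(10)=∅
  fail(13) 'bccac': from fail(12)=10 chase 'c': 10→1→0 ⇒ 9;  out=∅∪out(9)=∅
  fail(14) 'bccacb': from fail(13)=9 chase 'b': 9→0 ⇒ 5;  out={5}∪out(5)={5,6}

Scan:
i=0 'b': node 0→5  ** P6@[0:0]
i=1 'c': node 5→7  ** P2@[0:1]
i=2 'c': node 7→8  ** P3@[0:2]
i=3 'a': node 8→12
i=4 'b': node 12→11 (fail-walked)  ** P4@[2:4],P6@[4:4]
i=5 'c': node 11→3 (fail-walked)  ** P2@[4:5]
i=6 'c': node 3→8 (fail-walked)  ** P3@[4:6]
i=7 'b': node 8→5 (fail-walked)  ** P6@[7:7]
i=8 'a': node 5→6  ** P1@[7:8]
i=9 'a': node 6→1 (fail-walked)
i=10 'a': node 1→1 (fail-walked)
i=11 'b': node 1→2  ** P6@[11:11]
i=12 'c': node 2→3  ** P2@[11:12]
i=13 'c': node 3→8 (fail-walked)  ** P3@[11:13]
i=14 'a': node 8→12
i=15 'b': node 12→11 (fail-walked)  ** P4@[13:15],P6@[15:15]
i=16 'c': node 11→3 (fail-walked)  ** P2@[15:16]
i=17 'a': node 3→4  ** P0@[14:17]
i=18 'b': node 4→11 (fail-walked)  ** P4@[16:18],P6@[18:18]
i=19 'c': node 11→3 (fail-walked)  ** P2@[18:19]
i=20 'c': node 3→8 (fail-walked)  ** P3@[18:20]
i=21 'a': node 8→12
i=22 'c': node 12→13
i=23 'b': node 13→14  ** P5@[18:23],P6@[23:23]
i=24 'b': node 14→5 (fail-walked)  ** P6@[24:24]

Result: [[0,6],[1,2],[2,3],[4,4],[4,6],[5,2],[6,3],[7,6],[8,1],[11,6],[12,2],[13,3],[15,4],[15,6],[16,2],[17,0],[18,4],[18,6],[19,2],[20,3],[23,5],[23,6],[24,6]]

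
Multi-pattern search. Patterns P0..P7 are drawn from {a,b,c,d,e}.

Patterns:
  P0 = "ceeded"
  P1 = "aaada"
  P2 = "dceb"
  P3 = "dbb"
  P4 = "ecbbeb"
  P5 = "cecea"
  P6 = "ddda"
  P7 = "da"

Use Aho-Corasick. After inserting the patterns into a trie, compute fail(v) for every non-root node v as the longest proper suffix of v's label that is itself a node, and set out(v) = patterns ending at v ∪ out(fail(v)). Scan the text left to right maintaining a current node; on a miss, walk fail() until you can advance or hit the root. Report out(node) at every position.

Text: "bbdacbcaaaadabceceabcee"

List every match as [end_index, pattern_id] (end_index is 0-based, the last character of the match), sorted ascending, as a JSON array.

Build:
Trie nodes:
  0='ε' goto a→7 c→1 d→12 e→18
  1='c' goto e→2
  2='ce' goto c→24 e→3
  3='cee' goto d→4
  4='ceed' goto e→5
  5='ceede' goto d→6
  6='ceeded' goto ·  ←P0
  7='a' goto a→8
  8='aa' goto a→9
  9='aaa' goto d→10
  10='aaad' goto a→11
  11='aaada' goto ·  ←P1
  12='d' goto a→30 b→16 c→13 d→27
  13='dc' goto e→14
  14='dce' goto b→15
  15='dceb' goto ·  ←P2
  16='db' goto b→17
  17='dbb' goto ·  ←P3
  18='e' goto c→19
  19='ec' goto b→20
  20='ecb' goto b→21
  21='ecbb' goto e→22
  22='ecbbe' goto b→23
  23='ecbbeb' goto ·  ←P4
  24='cec' goto e→25
  25='cece' goto a→26
  26='cecea' goto ·  ←P5
  27='dd' goto d→28
  28='ddd' goto a→29
  29='ddda' goto ·  ←P6
  30='da' goto ·  ←P7

BFS fail/out derivation:
  n1('c'): parent n0 fail=0; on 'c' 0 → fail=0;  out ∅∪∅=∅
  n7('a'): parent n0 fail=0; on 'a' 0 → fail=0;  out ∅∪∅=∅
  n12('d'): parent n0 fail=0; on 'd' 0 → fail=0;  out ∅∪∅=∅
  n18('e'): parent n0 fail=0; on 'e' 0 → fail=0;  out ∅∪∅=∅
  n2('ce'): parent n1 fail=0; on 'e' 0 → fail=18;  out ∅∪∅=∅
  n8('aa'): parent n7 fail=0; on 'a' 0 → fail=7;  out ∅∪∅=∅
  n13('dc'): parent n12 fail=0; on 'c' 0 → fail=1;  out ∅∪∅=∅
  n16('db'): parent n12 fail=0; on 'b' 0 → fail=0;  out ∅∪∅=∅
  n19('ec'): parent n18 fail=0; on 'c' 0 → fail=1;  out ∅∪∅=∅
  n27('dd'): parent n12 fail=0; on 'd' 0 → fail=12;  out ∅∪∅=∅
  n30('da'): parent n12 fail=0; on 'a' 0 → fail=7;  out {7}∪∅={7}
  n3('cee'): parent n2 fail=18; on 'e' 18→0 → fail=18;  out ∅∪∅=∅
  n9('aaa'): parent n8 fail=7; on 'a' 7 → fail=8;  out ∅∪∅=∅
  n14('dce'): parent n13 fail=1; on 'e' 1 → fail=2;  out ∅∪∅=∅
  n17('dbb'): parent n16 fail=0; on 'b' 0 → fail=0;  out {3}∪∅={3}
  n20('ecb'): parent n19 fail=1; on 'b' 1→0 → fail=0;  out ∅∪∅=∅
  n24('cec'): parent n2 fail=18; on 'c' 18 → fail=19;  out ∅∪∅=∅
  n28('ddd'): parent n27 fail=12; on 'd' 12 → fail=27;  out ∅∪∅=∅
  n4('ceed'): parent n3 fail=18; on 'd' 18→0 → fail=12;  out ∅∪∅=∅
  n10('aaad'): parent n9 fail=8; on 'd' 8→7→0 → fail=12;  out ∅∪∅=∅
  n15('dceb'): parent n14 fail=2; on 'b' 2→18→0 → fail=0;  out {2}∪∅={2}
  n21('ecbb'): parent n20 fail=0; on 'b' 0 → fail=0;  out ∅∪∅=∅
  n25('cece'): parent n24 fail=19; on 'e' 19→1 → fail=2;  out ∅∪∅=∅
  n29('ddda'): parent n28 fail=27; on 'a' 27→12 → fail=30;  out {6}∪{7}={6,7}
  n5('ceede'): parent n4 fail=12; on 'e' 12→0 → fail=18;  out ∅∪∅=∅
  n11('aaada'): parent n10 fail=12; on 'a' 12 → fail=30;  out {1}∪{7}={1,7}
  n22('ecbbe'): parent n21 fail=0; on 'e' 0 → fail=18;  out ∅∪∅=∅
  n26('cecea'): parent n25 fail=2; on 'a' 2→18→0 → fail=7;  out {5}∪∅={5}
  n6('ceeded'): parent n5 fail=18; on 'd' 18→0 → fail=12;  out {0}∪∅={0}
  n23('ecbbeb'): parent n22 fail=18; on 'b' 18→0 → fail=0;  out {4}∪∅={4}

Text stream:
i=0 'b': node 0→0
i=1 'b': node 0→0
i=2 'd': node 0→12
i=3 'a': node 12→30  emit P7@[2:3]
i=4 'c': node 30→1 (fail-walked)
i=5 'b': node 1→0 (fail-walked)
i=6 'c': node 0→1
i=7 'a': node 1→7 (fail-walked)
i=8 'a': node 7→8
i=9 'a': node 8→9
i=10 'a': node 9→9 (fail-walked)
i=11 'd': node 9→10
i=12 'a': node 10→11  emit P1@[8:12],P7@[11:12]
i=13 'b': node 11→0 (fail-walked)
i=14 'c': node 0→1
i=15 'e': node 1→2
i=16 'c': node 2→24
i=17 'e': node 24→25
i=18 'a': node 25→26  emit P5@[14:18]
i=19 'b': node 26→0 (fail-walked)
i=20 'c': node 0→1
i=21 'e': node 1→2
i=22 'e': node 2→3

Result: [[3,7],[12,1],[12,7],[18,5]]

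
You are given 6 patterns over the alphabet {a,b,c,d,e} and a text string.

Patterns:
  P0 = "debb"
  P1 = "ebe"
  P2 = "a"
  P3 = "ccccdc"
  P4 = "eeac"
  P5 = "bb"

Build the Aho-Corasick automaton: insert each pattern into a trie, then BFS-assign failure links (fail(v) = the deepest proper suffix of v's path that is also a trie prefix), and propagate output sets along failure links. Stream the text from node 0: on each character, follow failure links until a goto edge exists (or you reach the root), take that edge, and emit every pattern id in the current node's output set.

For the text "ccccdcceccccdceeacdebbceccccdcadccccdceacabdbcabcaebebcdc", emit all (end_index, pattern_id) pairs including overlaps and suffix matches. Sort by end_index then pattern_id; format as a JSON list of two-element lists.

Build automaton:
Trie nodes:
  n0 'ε': a→8 b→18 c→9 d→1 e→5
  n1 'd': e→2
  n2 'de': b→3
  n3 'deb': b→4
  n4 'debb': ·  ←P0
  n5 'e': b→6 e→15
  n6 'eb': e→7
  n7 'ebe': ·  ←P1
  n8 'a': ·  ←P2
  n9 'c': c→10
  n10 'cc': c→11
  n11 'ccc': c→12
  n12 'cccc': d→13
  n13 'ccccd': c→14
  n14 'ccccdc': ·  ←P3
  n15 'ee': a→16
  n16 'eea': c→17
  n17 'eeac': ·  ←P4
  n18 'b': b→19
  n19 'bb': ·  ←P5

BFS fail/out derivation:
  fail(1) 'd': from fail(0)=0 chase 'd': 0 ⇒ 0;  out=∅∪out(0)=∅
  fail(5) 'e': from fail(0)=0 chase 'e': 0 ⇒ 0;  out=∅∪out(0)=∅
  fail(8) 'a': from fail(0)=0 chase 'a': 0 ⇒ 0;  out={2}∪out(0)={2}
  fail(9) 'c': from fail(0)=0 chase 'c': 0 ⇒ 0;  out=∅∪out(0)=∅
  fail(18) 'b': from fail(0)=0 chase 'b': 0 ⇒ 0;  out=∅∪out(0)=∅
  fail(2) 'de': from fail(1)=0 chase 'e': 0 ⇒ 5;  out=∅∪out(5)=∅
  fail(6) 'eb': from fail(5)=0 chase 'b': 0 ⇒ 18;  out=∅∪out(18)=∅
  fail(10) 'cc': from fail(9)=0 chase 'c': 0 ⇒ 9;  out=∅∪out(9)=∅
  fail(15) 'ee': from fail(5)=0 chase 'e': 0 ⇒ 5;  out=∅∪out(5)=∅
  fail(19) 'bb': from fail(18)=0 chase 'b': 0 ⇒ 18;  out={5}∪out(18)={5}
  fail(3) 'deb': from fail(2)=5 chase 'b': 5 ⇒ 6;  out=∅∪out(6)=∅
  fail(7) 'ebe': from fail(6)=18 chase 'e': 18→0 ⇒ 5;  out={1}∪out(5)={1}
  fail(11) 'ccc': from fail(10)=9 chase 'c': 9 ⇒ 10;  out=∅∪out(10)=∅
  fail(16) 'eea': from fail(15)=5 chase 'a': 5→0 ⇒ 8;  out=∅∪out(8)={2}
  fail(4) 'debb': from fail(3)=6 chase 'b': 6→18 ⇒ 19;  out={0}∪out(19)={0,5}
  fail(12) 'cccc': from fail(11)=10 chase 'c': 10 ⇒ 11;  out=∅∪out(11)=∅
  fail(17) 'eeac': from fail(16)=8 chase 'c': 8→0 ⇒ 9;  out={4}∪out(9)={4}
  fail(13) 'ccccd': from fail(12)=11 chase 'd': 11→10→9→0 ⇒ 1;  out=∅∪out(1)=∅
  fail(14) 'ccccdc': from fail(13)=1 chase 'c': 1→0 ⇒ 9;  out={3}∪out(9)={3}

Scan:
[0] read 'c'  n0⇒n9
[1] read 'c'  n9⇒n10
[2] read 'c'  n10⇒n11
[3] read 'c'  n11⇒n12
[4] read 'd'  n12⇒n13
[5] read 'c'  n13⇒n14  ** P3@[0:5]
[6] read 'c'  n14⇒n10 (fail-walked)
[7] read 'e'  n10⇒n5 (fail-walked)
[8] read 'c'  n5⇒n9 (fail-walked)
[9] read 'c'  n9⇒n10
[10] read 'c'  n10⇒n11
[11] read 'c'  n11⇒n12
[12] read 'd'  n12⇒n13
[13] read 'c'  n13⇒n14  ** P3@[8:13]
[14] read 'e'  n14⇒n5 (fail-walked)
[15] read 'e'  n5⇒n15
[16] read 'a'  n15⇒n16  ** P2@[16:16]
[17] read 'c'  n16⇒n17  ** P4@[14:17]
[18] read 'd'  n17⇒n1 (fail-walked)
[19] read 'e'  n1⇒n2
[20] read 'b'  n2⇒n3
[21] read 'b'  n3⇒n4  ** P0@[18:21],P5@[20:21]
[22] read 'c'  n4⇒n9 (fail-walked)
[23] read 'e'  n9⇒n5 (fail-walked)
[24] read 'c'  n5⇒n9 (fail-walked)
[25] read 'c'  n9⇒n10
[26] read 'c'  n10⇒n11
[27] read 'c'  n11⇒n12
[28] read 'd'  n12⇒n13
[29] read 'c'  n13⇒n14  ** P3@[24:29]
[30] read 'a'  n14⇒n8 (fail-walked)  ** P2@[30:30]
[31] read 'd'  n8⇒n1 (fail-walked)
[32] read 'c'  n1⇒n9 (fail-walked)
[33] read 'c'  n9⇒n10
[34] read 'c'  n10⇒n11
[35] read 'c'  n11⇒n12
[36] read 'd'  n12⇒n13
[37] read 'c'  n13⇒n14  ** P3@[32:37]
[38] read 'e'  n14⇒n5 (fail-walked)
[39] read 'a'  n5⇒n8 (fail-walked)  ** P2@[39:39]
[40] read 'c'  n8⇒n9 (fail-walked)
[41] read 'a'  n9⇒n8 (fail-walked)  ** P2@[41:41]
[42] read 'b'  n8⇒n18 (fail-walked)
[43] read 'd'  n18⇒n1 (fail-walked)
[44] read 'b'  n1⇒n18 (fail-walked)
[45] read 'c'  n18⇒n9 (fail-walked)
[46] read 'a'  n9⇒n8 (fail-walked)  ** P2@[46:46]
[47] read 'b'  n8⇒n18 (fail-walked)
[48] read 'c'  n18⇒n9 (fail-walked)
[49] read 'a'  n9⇒n8 (fail-walked)  ** P2@[49:49]
[50] read 'e'  n8⇒n5 (fail-walked)
[51] read 'b'  n5⇒n6
[52] read 'e'  n6⇒n7  ** P1@[50:52]
[53] read 'b'  n7⇒n6 (fail-walked)
[54] read 'c'  n6⇒n9 (fail-walked)
[55] read 'd'  n9⇒n1 (fail-walked)
[56] read 'c'  n1⇒n9 (fail-walked)

Matches: [[5,3],[13,3],[16,2],[17,4],[21,0],[21,5],[29,3],[30,2],[37,3],[39,2],[41,2],[46,2],[49,2],[52,1]]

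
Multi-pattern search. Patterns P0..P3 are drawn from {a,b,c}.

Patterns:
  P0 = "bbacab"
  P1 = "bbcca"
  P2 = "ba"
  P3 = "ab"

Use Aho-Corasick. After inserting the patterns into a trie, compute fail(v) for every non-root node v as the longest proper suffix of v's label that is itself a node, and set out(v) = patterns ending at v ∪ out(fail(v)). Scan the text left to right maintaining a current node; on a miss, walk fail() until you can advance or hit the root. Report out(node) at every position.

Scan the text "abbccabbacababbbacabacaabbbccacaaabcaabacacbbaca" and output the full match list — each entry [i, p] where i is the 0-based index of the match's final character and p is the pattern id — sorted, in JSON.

Build automaton:
Trie (insert patterns):
  n0 'ε': a→11 b→1
  n1 'b': a→10 b→2
  n2 'bb': a→3 c→7
  n3 'bba': c→4
  n4 'bbac': a→5
  n5 'bbaca': b→6
  n6 'bbacab': ·  ←P0
  n7 'bbc': c→8
  n8 'bbcc': a→9
  n9 'bbcca': ·  ←P1
  n10 'ba': ·  ←P2
  n11 'a': b→12
  n12 'ab': ·  ←P3

BFS fail/out derivation:
  n1('b'): parent n0 fail=0; on 'b' 0 → fail=0;  out ∅∪∅=∅
  n11('a'): parent n0 fail=0; on 'a' 0 → fail=0;  out ∅∪∅=∅
  n2('bb'): parent n1 fail=0; on 'b' 0 → fail=1;  out ∅∪∅=∅
  n10('ba'): parent n1 fail=0; on 'a' 0 → fail=11;  out {2}∪∅={2}
  n12('ab'): parent n11 fail=0; on 'b' 0 → fail=1;  out {3}∪∅={3}
  n3('bba'): parent n2 fail=1; on 'a' 1 → fail=10;  out ∅∪{2}={2}
  n7('bbc'): parent n2 fail=1; on 'c' 1→0 → fail=0;  out ∅∪∅=∅
  n4('bbac'): parent n3 fail=10; on 'c' 10→11→0 → fail=0;  out ∅∪∅=∅
  n8('bbcc'): parent n7 fail=0; on 'c' 0 → fail=0;  out ∅∪∅=∅
  n5('bbaca'): parent n4 fail=0; on 'a' 0 → fail=11;  out ∅∪∅=∅
  n9('bbcca'): parent n8 fail=0; on 'a' 0 → fail=11;  out {1}∪∅={1}
  n6('bbacab'): parent n5 fail=11; on 'b' 11 → fail=12;  out {0}∪{3}={0,3}

Run:
pos 0 'a': at 11
pos 1 'b': at 12  ** P3@[0:1]
pos 2 'b': at 2 ·f
pos 3 'c': at 7
pos 4 'c': at 8
pos 5 'a': at 9  ** P1@[1:5]
pos 6 'b': at 12 ·f  ** P3@[5:6]
pos 7 'b': at 2 ·f
pos 8 'a': at 3  ** P2@[7:8]
pos 9 'c': at 4
pos 10 'a': at 5
pos 11 'b': at 6  ** P0@[6:11],P3@[10:11]
pos 12 'a': at 10 ·f  ** P2@[11:12]
pos 13 'b': at 12 ·f  ** P3@[12:13]
pos 14 'b': at 2 ·f
pos 15 'b': at 2 ·f
pos 16 'a': at 3  ** P2@[15:16]
pos 17 'c': at 4
pos 18 'a': at 5
pos 19 'b': at 6  ** P0@[14:19],P3@[18:19]
pos 20 'a': at 10 ·f  ** P2@[19:20]
pos 21 'c': at 0 ·f
pos 22 'a': at 11
pos 23 'a': at 11 ·f
pos 24 'b': at 12  ** P3@[23:24]
pos 25 'b': at 2 ·f
pos 26 'b': at 2 ·f
pos 27 'c': at 7
pos 28 'c': at 8
pos 29 'a': at 9  ** P1@[25:29]
pos 30 'c': at 0 ·f
pos 31 'a': at 11
pos 32 'a': at 11 ·f
pos 33 'a': at 11 ·f
pos 34 'b': at 12  ** P3@[33:34]
pos 35 'c': at 0 ·f
pos 36 'a': at 11
pos 37 'a': at 11 ·f
pos 38 'b': at 12  ** P3@[37:38]
pos 39 'a': at 10 ·f  ** P2@[38:39]
pos 40 'c': at 0 ·f
pos 41 'a': at 11
pos 42 'c': at 0 ·f
pos 43 'b': at 1
pos 44 'b': at 2
pos 45 'a': at 3  ** P2@[44:45]
pos 46 'c': at 4
pos 47 'a': at 5

Matches: [[1,3],[5,1],[6,3],[8,2],[11,0],[11,3],[12,2],[13,3],[16,2],[19,0],[19,3],[20,2],[24,3],[29,1],[34,3],[38,3],[39,2],[45,2]]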